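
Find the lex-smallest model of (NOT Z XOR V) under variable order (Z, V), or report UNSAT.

Z=0, V=0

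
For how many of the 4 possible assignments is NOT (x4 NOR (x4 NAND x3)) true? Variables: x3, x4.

Satisfying assignments: (0,0), (0,1), (1,0), (1,1)
Count: 4 out of 4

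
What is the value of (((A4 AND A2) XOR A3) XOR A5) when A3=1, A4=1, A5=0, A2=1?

Substituting: (((1 AND 1) XOR 1) XOR 0)
= 0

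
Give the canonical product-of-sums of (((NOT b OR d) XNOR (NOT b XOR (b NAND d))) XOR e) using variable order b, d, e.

ΠM(0, 2, 4, 6) = (b OR d OR e) AND (b OR NOT d OR e) AND (NOT b OR d OR e) AND (NOT b OR NOT d OR e)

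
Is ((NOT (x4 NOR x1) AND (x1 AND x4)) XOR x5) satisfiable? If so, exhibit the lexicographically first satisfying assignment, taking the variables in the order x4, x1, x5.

x4=0, x1=0, x5=1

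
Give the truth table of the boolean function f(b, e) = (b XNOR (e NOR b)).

b | e | Output
--------------
0 | 0 | 0
0 | 1 | 1
1 | 0 | 0
1 | 1 | 0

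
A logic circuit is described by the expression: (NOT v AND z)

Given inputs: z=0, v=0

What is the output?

Substituting: (NOT 0 AND 0)
= 0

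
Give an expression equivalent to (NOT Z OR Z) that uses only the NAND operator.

(((Z NAND Z) NAND (Z NAND Z)) NAND (Z NAND Z))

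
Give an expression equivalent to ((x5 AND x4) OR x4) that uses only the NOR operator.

((((x5 NOR x5) NOR (x4 NOR x4)) NOR x4) NOR (((x5 NOR x5) NOR (x4 NOR x4)) NOR x4))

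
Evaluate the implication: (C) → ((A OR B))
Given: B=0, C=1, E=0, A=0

Antecedent (C) = 1; consequent ((A OR B)) = 0.
1 → 0 = 0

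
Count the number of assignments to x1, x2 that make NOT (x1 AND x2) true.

Satisfying assignments: (0,0), (0,1), (1,0)
Count: 3 out of 4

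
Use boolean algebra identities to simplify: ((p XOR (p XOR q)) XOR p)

By XOR self-cancellation ((E XOR v) XOR v = E):
= (p XOR q)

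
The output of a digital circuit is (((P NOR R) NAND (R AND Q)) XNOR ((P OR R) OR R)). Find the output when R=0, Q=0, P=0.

Substituting: (((0 NOR 0) NAND (0 AND 0)) XNOR ((0 OR 0) OR 0))
= 0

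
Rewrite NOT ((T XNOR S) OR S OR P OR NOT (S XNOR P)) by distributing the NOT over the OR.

NOT (T XNOR S) AND NOT S AND NOT P AND (S XNOR P)
De Morgan's: NOT(OR of terms) = AND of negations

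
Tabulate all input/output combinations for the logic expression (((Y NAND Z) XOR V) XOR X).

V | Z | Y | X | Output
----------------------
0 | 0 | 0 | 0 | 1
0 | 0 | 0 | 1 | 0
0 | 0 | 1 | 0 | 1
0 | 0 | 1 | 1 | 0
0 | 1 | 0 | 0 | 1
0 | 1 | 0 | 1 | 0
0 | 1 | 1 | 0 | 0
0 | 1 | 1 | 1 | 1
1 | 0 | 0 | 0 | 0
1 | 0 | 0 | 1 | 1
1 | 0 | 1 | 0 | 0
1 | 0 | 1 | 1 | 1
1 | 1 | 0 | 0 | 0
1 | 1 | 0 | 1 | 1
1 | 1 | 1 | 0 | 1
1 | 1 | 1 | 1 | 0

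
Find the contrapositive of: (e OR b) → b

Contrapositive: NOT b → NOT (e OR b)
Note: A statement and its contrapositive are logically equivalent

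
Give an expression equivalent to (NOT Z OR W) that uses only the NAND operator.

(((Z NAND Z) NAND (Z NAND Z)) NAND (W NAND W))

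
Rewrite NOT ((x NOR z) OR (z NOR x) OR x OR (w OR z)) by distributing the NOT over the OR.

NOT (x NOR z) AND NOT (z NOR x) AND NOT x AND NOT (w OR z)
De Morgan's: NOT(OR of terms) = AND of negations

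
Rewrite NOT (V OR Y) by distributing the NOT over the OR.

NOT V AND NOT Y
De Morgan's: NOT(OR of terms) = AND of negations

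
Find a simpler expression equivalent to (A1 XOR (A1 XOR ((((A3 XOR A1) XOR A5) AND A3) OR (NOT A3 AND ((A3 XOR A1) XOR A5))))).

By XOR self-cancellation ((E XOR v) XOR v = E) then distribution ((E AND v) OR (E AND NOT v) = E):
= ((A3 XOR A1) XOR A5)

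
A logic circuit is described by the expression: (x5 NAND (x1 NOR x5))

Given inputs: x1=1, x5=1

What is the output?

Substituting: (1 NAND (1 NOR 1))
= 1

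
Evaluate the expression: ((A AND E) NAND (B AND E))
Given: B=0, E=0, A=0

Substituting: ((0 AND 0) NAND (0 AND 0))
= 1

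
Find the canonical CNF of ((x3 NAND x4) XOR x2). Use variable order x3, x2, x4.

(x3 OR NOT x2 OR x4) AND (x3 OR NOT x2 OR NOT x4) AND (NOT x3 OR x2 OR NOT x4) AND (NOT x3 OR NOT x2 OR x4)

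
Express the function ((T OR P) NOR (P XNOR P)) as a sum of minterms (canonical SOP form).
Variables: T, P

Σm() = FALSE (no minterms)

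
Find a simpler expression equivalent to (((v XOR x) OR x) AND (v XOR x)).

By absorption (E AND (E OR v) = E):
= (v XOR x)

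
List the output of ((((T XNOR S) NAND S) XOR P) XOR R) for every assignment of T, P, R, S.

T | P | R | S | Output
----------------------
0 | 0 | 0 | 0 | 1
0 | 0 | 0 | 1 | 1
0 | 0 | 1 | 0 | 0
0 | 0 | 1 | 1 | 0
0 | 1 | 0 | 0 | 0
0 | 1 | 0 | 1 | 0
0 | 1 | 1 | 0 | 1
0 | 1 | 1 | 1 | 1
1 | 0 | 0 | 0 | 1
1 | 0 | 0 | 1 | 0
1 | 0 | 1 | 0 | 0
1 | 0 | 1 | 1 | 1
1 | 1 | 0 | 0 | 0
1 | 1 | 0 | 1 | 1
1 | 1 | 1 | 0 | 1
1 | 1 | 1 | 1 | 0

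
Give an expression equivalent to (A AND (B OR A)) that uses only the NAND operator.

((A NAND ((B NAND B) NAND (A NAND A))) NAND (A NAND ((B NAND B) NAND (A NAND A))))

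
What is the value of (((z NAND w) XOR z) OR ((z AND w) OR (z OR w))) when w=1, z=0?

Substituting: (((0 NAND 1) XOR 0) OR ((0 AND 1) OR (0 OR 1)))
= 1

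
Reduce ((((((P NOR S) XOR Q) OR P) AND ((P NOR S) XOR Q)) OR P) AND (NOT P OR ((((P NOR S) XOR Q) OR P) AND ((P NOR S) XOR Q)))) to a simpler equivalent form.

By distribution ((E OR v) AND (E OR NOT v) = E) then absorption (E AND (E OR v) = E):
= ((P NOR S) XOR Q)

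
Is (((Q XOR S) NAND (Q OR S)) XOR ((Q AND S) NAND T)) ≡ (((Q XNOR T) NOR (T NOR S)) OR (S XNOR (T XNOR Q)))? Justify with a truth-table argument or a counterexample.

No. Counterexample: with T=0, Q=1, S=1, Expression 1 = 0 but Expression 2 = 1.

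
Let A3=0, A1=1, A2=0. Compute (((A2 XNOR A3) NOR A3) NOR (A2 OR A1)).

Substituting: (((0 XNOR 0) NOR 0) NOR (0 OR 1))
= 0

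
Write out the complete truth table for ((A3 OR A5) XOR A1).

A5 | A3 | A1 | Output
---------------------
0 | 0 | 0 | 0
0 | 0 | 1 | 1
0 | 1 | 0 | 1
0 | 1 | 1 | 0
1 | 0 | 0 | 1
1 | 0 | 1 | 0
1 | 1 | 0 | 1
1 | 1 | 1 | 0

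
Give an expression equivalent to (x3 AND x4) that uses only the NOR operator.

((x3 NOR x3) NOR (x4 NOR x4))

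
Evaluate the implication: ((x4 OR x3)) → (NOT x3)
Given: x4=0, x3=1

Antecedent ((x4 OR x3)) = 1; consequent (NOT x3) = 0.
1 → 0 = 0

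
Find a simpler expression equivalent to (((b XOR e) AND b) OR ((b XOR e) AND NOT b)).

By distribution ((E AND v) OR (E AND NOT v) = E):
= (b XOR e)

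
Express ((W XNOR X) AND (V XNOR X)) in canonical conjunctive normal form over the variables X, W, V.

(X OR W OR NOT V) AND (X OR NOT W OR V) AND (X OR NOT W OR NOT V) AND (NOT X OR W OR V) AND (NOT X OR W OR NOT V) AND (NOT X OR NOT W OR V)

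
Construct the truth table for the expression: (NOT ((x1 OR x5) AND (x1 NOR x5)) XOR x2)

x5 | x1 | x2 | Output
---------------------
0 | 0 | 0 | 1
0 | 0 | 1 | 0
0 | 1 | 0 | 1
0 | 1 | 1 | 0
1 | 0 | 0 | 1
1 | 0 | 1 | 0
1 | 1 | 0 | 1
1 | 1 | 1 | 0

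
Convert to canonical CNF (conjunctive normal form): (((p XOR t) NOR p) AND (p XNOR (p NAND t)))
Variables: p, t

(p OR t) AND (p OR NOT t) AND (NOT p OR t) AND (NOT p OR NOT t)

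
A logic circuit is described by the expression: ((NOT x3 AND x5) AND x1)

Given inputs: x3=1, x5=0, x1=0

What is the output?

Substituting: ((NOT 1 AND 0) AND 0)
= 0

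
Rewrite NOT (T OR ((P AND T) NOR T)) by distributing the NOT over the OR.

NOT T AND NOT ((P AND T) NOR T)
De Morgan's: NOT(OR of terms) = AND of negations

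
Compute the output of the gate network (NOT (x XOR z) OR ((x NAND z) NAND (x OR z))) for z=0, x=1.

Substituting: (NOT (1 XOR 0) OR ((1 NAND 0) NAND (1 OR 0)))
= 0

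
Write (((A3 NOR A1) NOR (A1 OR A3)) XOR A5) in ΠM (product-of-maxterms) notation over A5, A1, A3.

ΠM(0, 1, 2, 3) = (A5 OR A1 OR A3) AND (A5 OR A1 OR NOT A3) AND (A5 OR NOT A1 OR A3) AND (A5 OR NOT A1 OR NOT A3)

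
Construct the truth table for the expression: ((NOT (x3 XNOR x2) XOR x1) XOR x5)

x1 | x3 | x2 | x5 | Output
--------------------------
0 | 0 | 0 | 0 | 0
0 | 0 | 0 | 1 | 1
0 | 0 | 1 | 0 | 1
0 | 0 | 1 | 1 | 0
0 | 1 | 0 | 0 | 1
0 | 1 | 0 | 1 | 0
0 | 1 | 1 | 0 | 0
0 | 1 | 1 | 1 | 1
1 | 0 | 0 | 0 | 1
1 | 0 | 0 | 1 | 0
1 | 0 | 1 | 0 | 0
1 | 0 | 1 | 1 | 1
1 | 1 | 0 | 0 | 0
1 | 1 | 0 | 1 | 1
1 | 1 | 1 | 0 | 1
1 | 1 | 1 | 1 | 0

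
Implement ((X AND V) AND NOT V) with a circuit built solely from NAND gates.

((((X NAND V) NAND (X NAND V)) NAND (V NAND V)) NAND (((X NAND V) NAND (X NAND V)) NAND (V NAND V)))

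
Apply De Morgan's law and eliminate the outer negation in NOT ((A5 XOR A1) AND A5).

NOT (A5 XOR A1) OR NOT A5
De Morgan's: NOT(AND of terms) = OR of negations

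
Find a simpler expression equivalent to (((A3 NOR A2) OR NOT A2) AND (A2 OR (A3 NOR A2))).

By distribution ((E OR v) AND (E OR NOT v) = E):
= (A3 NOR A2)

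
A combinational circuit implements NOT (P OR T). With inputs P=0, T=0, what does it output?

Substituting: NOT (0 OR 0)
= 1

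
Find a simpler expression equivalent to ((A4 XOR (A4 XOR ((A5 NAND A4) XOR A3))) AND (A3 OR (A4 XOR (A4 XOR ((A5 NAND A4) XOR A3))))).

By absorption (E AND (E OR v) = E) then XOR self-cancellation ((E XOR v) XOR v = E):
= ((A5 NAND A4) XOR A3)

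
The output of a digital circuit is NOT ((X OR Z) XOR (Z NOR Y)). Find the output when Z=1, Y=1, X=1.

Substituting: NOT ((1 OR 1) XOR (1 NOR 1))
= 0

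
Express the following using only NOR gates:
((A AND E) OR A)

((((A NOR A) NOR (E NOR E)) NOR A) NOR (((A NOR A) NOR (E NOR E)) NOR A))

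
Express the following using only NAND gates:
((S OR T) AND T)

((((S NAND S) NAND (T NAND T)) NAND T) NAND (((S NAND S) NAND (T NAND T)) NAND T))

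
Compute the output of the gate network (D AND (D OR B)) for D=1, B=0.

Substituting: (1 AND (1 OR 0))
= 1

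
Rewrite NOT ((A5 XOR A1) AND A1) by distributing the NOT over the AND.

NOT (A5 XOR A1) OR NOT A1
De Morgan's: NOT(AND of terms) = OR of negations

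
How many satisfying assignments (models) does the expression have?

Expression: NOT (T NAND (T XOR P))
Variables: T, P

Satisfying assignments: (1,0)
Count: 1 out of 4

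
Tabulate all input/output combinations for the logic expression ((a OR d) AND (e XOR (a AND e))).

a | d | e | Output
------------------
0 | 0 | 0 | 0
0 | 0 | 1 | 0
0 | 1 | 0 | 0
0 | 1 | 1 | 1
1 | 0 | 0 | 0
1 | 0 | 1 | 0
1 | 1 | 0 | 0
1 | 1 | 1 | 0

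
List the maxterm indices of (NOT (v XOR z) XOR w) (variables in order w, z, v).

ΠM(1, 2, 4, 7) = (w OR z OR NOT v) AND (w OR NOT z OR v) AND (NOT w OR z OR v) AND (NOT w OR NOT z OR NOT v)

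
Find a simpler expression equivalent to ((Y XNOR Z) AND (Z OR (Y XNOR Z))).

By absorption (E AND (E OR v) = E):
= (Y XNOR Z)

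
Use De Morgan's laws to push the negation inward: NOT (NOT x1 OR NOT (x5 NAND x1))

x1 AND (x5 NAND x1)
De Morgan's: NOT(OR of terms) = AND of negations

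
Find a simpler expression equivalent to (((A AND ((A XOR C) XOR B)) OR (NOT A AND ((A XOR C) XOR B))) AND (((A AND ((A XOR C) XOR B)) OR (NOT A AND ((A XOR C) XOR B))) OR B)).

By absorption (E AND (E OR v) = E) then distribution ((E AND v) OR (E AND NOT v) = E):
= ((A XOR C) XOR B)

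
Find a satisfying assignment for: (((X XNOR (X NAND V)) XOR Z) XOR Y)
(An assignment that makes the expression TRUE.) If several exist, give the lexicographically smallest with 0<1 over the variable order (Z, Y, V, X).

Z=0, Y=0, V=0, X=1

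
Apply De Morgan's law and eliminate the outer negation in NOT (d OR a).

NOT d AND NOT a
De Morgan's: NOT(OR of terms) = AND of negations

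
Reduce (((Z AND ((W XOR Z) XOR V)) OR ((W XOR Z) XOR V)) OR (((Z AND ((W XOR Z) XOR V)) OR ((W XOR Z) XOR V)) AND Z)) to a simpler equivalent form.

By absorption (E OR (E AND v) = E) then absorption (E OR (E AND v) = E):
= ((W XOR Z) XOR V)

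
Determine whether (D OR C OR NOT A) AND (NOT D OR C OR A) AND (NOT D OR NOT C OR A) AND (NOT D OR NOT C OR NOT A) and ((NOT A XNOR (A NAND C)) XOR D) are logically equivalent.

Yes, they are equivalent — the two output columns agree on all 8 assignments:
D | C | A | Expression 1 | Expression 2
---------------------------------------
0 | 0 | 0 | 1 | 1
0 | 0 | 1 | 0 | 0
0 | 1 | 0 | 1 | 1
0 | 1 | 1 | 1 | 1
1 | 0 | 0 | 0 | 0
1 | 0 | 1 | 1 | 1
1 | 1 | 0 | 0 | 0
1 | 1 | 1 | 0 | 0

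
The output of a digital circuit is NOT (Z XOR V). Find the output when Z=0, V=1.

Substituting: NOT (0 XOR 1)
= 0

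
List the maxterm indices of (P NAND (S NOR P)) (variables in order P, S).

ΠM() = TRUE (no maxterms)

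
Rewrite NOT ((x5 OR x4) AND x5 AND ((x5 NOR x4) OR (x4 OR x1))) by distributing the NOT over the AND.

NOT (x5 OR x4) OR NOT x5 OR NOT ((x5 NOR x4) OR (x4 OR x1))
De Morgan's: NOT(AND of terms) = OR of negations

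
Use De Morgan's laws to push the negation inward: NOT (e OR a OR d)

NOT e AND NOT a AND NOT d
De Morgan's: NOT(OR of terms) = AND of negations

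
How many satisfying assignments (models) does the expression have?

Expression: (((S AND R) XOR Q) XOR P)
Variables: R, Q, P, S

Satisfying assignments: (0,0,1,0), (0,0,1,1), (0,1,0,0), (0,1,0,1), (1,0,0,1), (1,0,1,0), (1,1,0,0), (1,1,1,1)
Count: 8 out of 16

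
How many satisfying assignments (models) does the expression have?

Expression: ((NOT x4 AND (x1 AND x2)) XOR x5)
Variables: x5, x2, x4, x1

Satisfying assignments: (0,1,0,1), (1,0,0,0), (1,0,0,1), (1,0,1,0), (1,0,1,1), (1,1,0,0), (1,1,1,0), (1,1,1,1)
Count: 8 out of 16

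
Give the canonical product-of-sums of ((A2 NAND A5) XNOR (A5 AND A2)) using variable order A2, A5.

ΠM(0, 1, 2, 3) = (A2 OR A5) AND (A2 OR NOT A5) AND (NOT A2 OR A5) AND (NOT A2 OR NOT A5)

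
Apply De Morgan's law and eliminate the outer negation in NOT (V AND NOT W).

NOT V OR W
De Morgan's: NOT(AND of terms) = OR of negations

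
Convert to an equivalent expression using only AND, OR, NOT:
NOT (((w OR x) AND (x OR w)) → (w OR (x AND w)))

((w OR x) AND (x OR w)) AND NOT (w OR (x AND w))
(Negated implication: NOT(A → B) = A AND NOT B)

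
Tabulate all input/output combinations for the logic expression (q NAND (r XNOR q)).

r | q | Output
--------------
0 | 0 | 1
0 | 1 | 1
1 | 0 | 1
1 | 1 | 0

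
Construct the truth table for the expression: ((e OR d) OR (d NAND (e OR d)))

e | d | Output
--------------
0 | 0 | 1
0 | 1 | 1
1 | 0 | 1
1 | 1 | 1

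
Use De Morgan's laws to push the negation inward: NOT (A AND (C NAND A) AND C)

NOT A OR NOT (C NAND A) OR NOT C
De Morgan's: NOT(AND of terms) = OR of negations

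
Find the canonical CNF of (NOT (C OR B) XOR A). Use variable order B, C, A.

(B OR C OR NOT A) AND (B OR NOT C OR A) AND (NOT B OR C OR A) AND (NOT B OR NOT C OR A)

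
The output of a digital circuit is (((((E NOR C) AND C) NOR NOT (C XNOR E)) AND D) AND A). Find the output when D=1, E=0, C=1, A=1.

Substituting: (((((0 NOR 1) AND 1) NOR NOT (1 XNOR 0)) AND 1) AND 1)
= 0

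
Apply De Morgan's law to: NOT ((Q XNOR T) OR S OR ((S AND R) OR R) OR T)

NOT (Q XNOR T) AND NOT S AND NOT ((S AND R) OR R) AND NOT T
De Morgan's: NOT(OR of terms) = AND of negations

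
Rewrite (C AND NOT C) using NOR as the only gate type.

((C NOR C) NOR ((C NOR C) NOR (C NOR C)))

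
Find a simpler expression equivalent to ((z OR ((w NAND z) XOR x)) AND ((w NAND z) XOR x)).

By absorption (E AND (E OR v) = E):
= ((w NAND z) XOR x)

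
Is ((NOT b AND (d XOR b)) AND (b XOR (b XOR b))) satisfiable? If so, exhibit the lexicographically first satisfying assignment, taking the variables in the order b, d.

UNSATISFIABLE - no assignment makes this expression true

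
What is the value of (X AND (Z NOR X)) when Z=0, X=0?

Substituting: (0 AND (0 NOR 0))
= 0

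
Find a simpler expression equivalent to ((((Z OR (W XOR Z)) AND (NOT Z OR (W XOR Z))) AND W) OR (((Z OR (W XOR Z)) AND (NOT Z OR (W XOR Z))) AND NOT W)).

By distribution ((E AND v) OR (E AND NOT v) = E) then distribution ((E OR v) AND (E OR NOT v) = E):
= (W XOR Z)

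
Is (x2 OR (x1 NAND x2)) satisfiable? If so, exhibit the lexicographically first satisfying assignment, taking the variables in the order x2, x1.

x2=0, x1=0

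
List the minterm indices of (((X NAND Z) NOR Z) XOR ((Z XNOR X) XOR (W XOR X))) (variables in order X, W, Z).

Σm(0, 3, 4, 7) = (NOT X AND NOT W AND NOT Z) OR (NOT X AND W AND Z) OR (X AND NOT W AND NOT Z) OR (X AND W AND Z)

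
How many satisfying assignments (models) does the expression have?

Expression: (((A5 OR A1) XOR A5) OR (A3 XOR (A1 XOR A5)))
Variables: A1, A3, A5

Satisfying assignments: (0,0,1), (0,1,0), (1,0,0), (1,1,0), (1,1,1)
Count: 5 out of 8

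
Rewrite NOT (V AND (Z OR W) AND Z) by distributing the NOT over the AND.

NOT V OR NOT (Z OR W) OR NOT Z
De Morgan's: NOT(AND of terms) = OR of negations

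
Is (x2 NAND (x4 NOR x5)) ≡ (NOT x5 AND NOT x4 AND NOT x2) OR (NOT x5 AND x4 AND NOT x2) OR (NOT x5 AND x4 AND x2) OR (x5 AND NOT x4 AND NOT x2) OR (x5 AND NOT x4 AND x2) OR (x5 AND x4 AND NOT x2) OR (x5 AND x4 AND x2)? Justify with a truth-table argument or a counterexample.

Yes, they are equivalent — the two output columns agree on all 8 assignments:
x5 | x4 | x2 | Expression 1 | Expression 2
------------------------------------------
0 | 0 | 0 | 1 | 1
0 | 0 | 1 | 0 | 0
0 | 1 | 0 | 1 | 1
0 | 1 | 1 | 1 | 1
1 | 0 | 0 | 1 | 1
1 | 0 | 1 | 1 | 1
1 | 1 | 0 | 1 | 1
1 | 1 | 1 | 1 | 1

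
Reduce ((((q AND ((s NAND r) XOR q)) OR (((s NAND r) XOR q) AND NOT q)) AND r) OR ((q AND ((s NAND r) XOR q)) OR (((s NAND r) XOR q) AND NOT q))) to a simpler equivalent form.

By absorption (E OR (E AND v) = E) then distribution ((E AND v) OR (E AND NOT v) = E):
= ((s NAND r) XOR q)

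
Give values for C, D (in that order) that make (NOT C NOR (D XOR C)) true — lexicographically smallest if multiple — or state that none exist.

C=1, D=1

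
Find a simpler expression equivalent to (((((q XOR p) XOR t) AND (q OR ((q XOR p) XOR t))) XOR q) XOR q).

By XOR self-cancellation ((E XOR v) XOR v = E) then absorption (E AND (E OR v) = E):
= ((q XOR p) XOR t)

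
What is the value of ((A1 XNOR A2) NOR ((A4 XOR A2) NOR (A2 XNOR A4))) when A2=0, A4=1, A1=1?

Substituting: ((1 XNOR 0) NOR ((1 XOR 0) NOR (0 XNOR 1)))
= 1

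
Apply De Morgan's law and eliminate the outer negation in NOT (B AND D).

NOT B OR NOT D
De Morgan's: NOT(AND of terms) = OR of negations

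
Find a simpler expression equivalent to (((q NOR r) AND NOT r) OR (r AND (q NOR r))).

By distribution ((E AND v) OR (E AND NOT v) = E):
= (q NOR r)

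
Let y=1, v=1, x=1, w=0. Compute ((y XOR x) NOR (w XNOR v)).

Substituting: ((1 XOR 1) NOR (0 XNOR 1))
= 1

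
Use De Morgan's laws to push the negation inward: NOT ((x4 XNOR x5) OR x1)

NOT (x4 XNOR x5) AND NOT x1
De Morgan's: NOT(OR of terms) = AND of negations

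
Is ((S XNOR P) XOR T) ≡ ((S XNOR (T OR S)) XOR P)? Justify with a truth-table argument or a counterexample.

No. Counterexample: with T=0, S=1, P=0, Expression 1 = 0 but Expression 2 = 1.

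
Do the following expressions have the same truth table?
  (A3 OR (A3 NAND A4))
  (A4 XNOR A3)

No. Counterexample: with A3=0, A4=1, Expression 1 = 1 but Expression 2 = 0.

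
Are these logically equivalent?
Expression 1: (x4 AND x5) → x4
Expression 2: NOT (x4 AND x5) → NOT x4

No, Inverse is not equivalent to original (counterexample: x5=0, x4=1)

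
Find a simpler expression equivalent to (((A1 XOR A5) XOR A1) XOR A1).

By XOR self-cancellation ((E XOR v) XOR v = E):
= (A1 XOR A5)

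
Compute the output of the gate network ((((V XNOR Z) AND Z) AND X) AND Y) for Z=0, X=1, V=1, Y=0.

Substituting: ((((1 XNOR 0) AND 0) AND 1) AND 0)
= 0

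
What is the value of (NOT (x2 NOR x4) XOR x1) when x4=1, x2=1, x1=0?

Substituting: (NOT (1 NOR 1) XOR 0)
= 1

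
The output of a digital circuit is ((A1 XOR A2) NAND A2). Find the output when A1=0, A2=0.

Substituting: ((0 XOR 0) NAND 0)
= 1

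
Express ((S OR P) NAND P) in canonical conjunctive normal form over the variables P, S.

(NOT P OR S) AND (NOT P OR NOT S)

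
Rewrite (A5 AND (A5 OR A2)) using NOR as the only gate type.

((A5 NOR A5) NOR (((A5 NOR A2) NOR (A5 NOR A2)) NOR ((A5 NOR A2) NOR (A5 NOR A2))))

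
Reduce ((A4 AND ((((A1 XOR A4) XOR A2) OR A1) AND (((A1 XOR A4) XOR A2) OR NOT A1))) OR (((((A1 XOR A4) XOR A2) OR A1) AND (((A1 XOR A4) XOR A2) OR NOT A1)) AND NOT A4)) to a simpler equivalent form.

By distribution ((E AND v) OR (E AND NOT v) = E) then distribution ((E OR v) AND (E OR NOT v) = E):
= ((A1 XOR A4) XOR A2)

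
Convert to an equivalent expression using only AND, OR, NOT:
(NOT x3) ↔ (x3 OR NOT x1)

((NOT x3) AND (x3 OR NOT x1)) OR (x3 AND NOT (x3 OR NOT x1))
(Biconditional = both true or both false)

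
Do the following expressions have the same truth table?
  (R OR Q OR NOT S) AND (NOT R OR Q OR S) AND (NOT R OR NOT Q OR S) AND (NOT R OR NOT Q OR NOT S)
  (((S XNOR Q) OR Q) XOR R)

Yes, they are equivalent — the two output columns agree on all 8 assignments:
R | Q | S | Expression 1 | Expression 2
---------------------------------------
0 | 0 | 0 | 1 | 1
0 | 0 | 1 | 0 | 0
0 | 1 | 0 | 1 | 1
0 | 1 | 1 | 1 | 1
1 | 0 | 0 | 0 | 0
1 | 0 | 1 | 1 | 1
1 | 1 | 0 | 0 | 0
1 | 1 | 1 | 0 | 0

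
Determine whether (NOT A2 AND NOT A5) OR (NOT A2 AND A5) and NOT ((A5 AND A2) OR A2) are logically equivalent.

Yes, they are equivalent — the two output columns agree on all 4 assignments:
A2 | A5 | Expression 1 | Expression 2
-------------------------------------
0 | 0 | 1 | 1
0 | 1 | 1 | 1
1 | 0 | 0 | 0
1 | 1 | 0 | 0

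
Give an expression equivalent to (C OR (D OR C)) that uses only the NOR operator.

((C NOR ((D NOR C) NOR (D NOR C))) NOR (C NOR ((D NOR C) NOR (D NOR C))))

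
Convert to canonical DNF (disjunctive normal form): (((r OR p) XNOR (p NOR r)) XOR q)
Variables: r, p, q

(NOT r AND NOT p AND q) OR (NOT r AND p AND q) OR (r AND NOT p AND q) OR (r AND p AND q)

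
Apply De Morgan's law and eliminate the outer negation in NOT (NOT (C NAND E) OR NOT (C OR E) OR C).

(C NAND E) AND (C OR E) AND NOT C
De Morgan's: NOT(OR of terms) = AND of negations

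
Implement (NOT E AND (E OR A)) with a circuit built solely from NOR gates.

(((E NOR E) NOR (E NOR E)) NOR (((E NOR A) NOR (E NOR A)) NOR ((E NOR A) NOR (E NOR A))))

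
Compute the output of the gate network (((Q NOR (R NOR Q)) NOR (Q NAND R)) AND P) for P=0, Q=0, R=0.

Substituting: (((0 NOR (0 NOR 0)) NOR (0 NAND 0)) AND 0)
= 0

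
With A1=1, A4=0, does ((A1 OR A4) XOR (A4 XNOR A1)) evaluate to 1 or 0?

Substituting: ((1 OR 0) XOR (0 XNOR 1))
= 1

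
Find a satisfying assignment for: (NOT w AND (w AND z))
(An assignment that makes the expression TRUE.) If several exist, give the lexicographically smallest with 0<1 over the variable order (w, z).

UNSATISFIABLE - no assignment makes this expression true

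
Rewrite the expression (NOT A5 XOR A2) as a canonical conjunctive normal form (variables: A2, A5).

(A2 OR NOT A5) AND (NOT A2 OR A5)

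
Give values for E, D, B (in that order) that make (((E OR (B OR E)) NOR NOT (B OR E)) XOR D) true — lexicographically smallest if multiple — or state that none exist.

E=0, D=1, B=0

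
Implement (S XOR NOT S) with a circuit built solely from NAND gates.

((S NAND (S NAND (S NAND S))) NAND ((S NAND S) NAND (S NAND (S NAND S))))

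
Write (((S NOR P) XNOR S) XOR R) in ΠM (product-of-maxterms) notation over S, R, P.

ΠM(0, 3, 4, 5) = (S OR R OR P) AND (S OR NOT R OR NOT P) AND (NOT S OR R OR P) AND (NOT S OR R OR NOT P)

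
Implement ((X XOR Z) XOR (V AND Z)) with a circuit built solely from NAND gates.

((((X NAND (X NAND Z)) NAND (Z NAND (X NAND Z))) NAND (((X NAND (X NAND Z)) NAND (Z NAND (X NAND Z))) NAND ((V NAND Z) NAND (V NAND Z)))) NAND (((V NAND Z) NAND (V NAND Z)) NAND (((X NAND (X NAND Z)) NAND (Z NAND (X NAND Z))) NAND ((V NAND Z) NAND (V NAND Z)))))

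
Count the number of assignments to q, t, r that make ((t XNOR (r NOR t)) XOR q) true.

Satisfying assignments: (0,0,1), (1,0,0), (1,1,0), (1,1,1)
Count: 4 out of 8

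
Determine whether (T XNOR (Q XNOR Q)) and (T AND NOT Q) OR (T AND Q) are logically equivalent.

Yes, they are equivalent — the two output columns agree on all 4 assignments:
T | Q | Expression 1 | Expression 2
-----------------------------------
0 | 0 | 0 | 0
0 | 1 | 0 | 0
1 | 0 | 1 | 1
1 | 1 | 1 | 1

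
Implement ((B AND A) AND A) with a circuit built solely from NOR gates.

((((B NOR B) NOR (A NOR A)) NOR ((B NOR B) NOR (A NOR A))) NOR (A NOR A))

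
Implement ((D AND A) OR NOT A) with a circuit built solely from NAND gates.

((((D NAND A) NAND (D NAND A)) NAND ((D NAND A) NAND (D NAND A))) NAND ((A NAND A) NAND (A NAND A)))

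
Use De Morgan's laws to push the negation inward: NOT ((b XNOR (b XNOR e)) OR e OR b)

NOT (b XNOR (b XNOR e)) AND NOT e AND NOT b
De Morgan's: NOT(OR of terms) = AND of negations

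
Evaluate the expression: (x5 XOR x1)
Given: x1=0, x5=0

Substituting: (0 XOR 0)
= 0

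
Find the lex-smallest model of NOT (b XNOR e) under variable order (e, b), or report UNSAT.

e=0, b=1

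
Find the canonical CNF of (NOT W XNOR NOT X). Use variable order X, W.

(X OR NOT W) AND (NOT X OR W)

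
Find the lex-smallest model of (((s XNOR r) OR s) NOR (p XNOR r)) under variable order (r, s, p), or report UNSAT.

r=1, s=0, p=0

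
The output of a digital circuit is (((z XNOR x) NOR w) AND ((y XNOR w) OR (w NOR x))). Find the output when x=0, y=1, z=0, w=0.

Substituting: (((0 XNOR 0) NOR 0) AND ((1 XNOR 0) OR (0 NOR 0)))
= 0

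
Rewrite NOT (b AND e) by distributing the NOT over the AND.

NOT b OR NOT e
De Morgan's: NOT(AND of terms) = OR of negations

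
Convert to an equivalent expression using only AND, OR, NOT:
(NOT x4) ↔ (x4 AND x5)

((NOT x4) AND (x4 AND x5)) OR (x4 AND NOT (x4 AND x5))
(Biconditional = both true or both false)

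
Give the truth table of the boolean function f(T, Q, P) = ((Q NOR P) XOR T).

T | Q | P | Output
------------------
0 | 0 | 0 | 1
0 | 0 | 1 | 0
0 | 1 | 0 | 0
0 | 1 | 1 | 0
1 | 0 | 0 | 0
1 | 0 | 1 | 1
1 | 1 | 0 | 1
1 | 1 | 1 | 1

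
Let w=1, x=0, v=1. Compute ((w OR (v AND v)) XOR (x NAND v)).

Substituting: ((1 OR (1 AND 1)) XOR (0 NAND 1))
= 0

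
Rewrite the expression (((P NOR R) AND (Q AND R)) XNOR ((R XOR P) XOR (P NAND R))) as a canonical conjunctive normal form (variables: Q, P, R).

(Q OR P OR R) AND (NOT Q OR P OR R)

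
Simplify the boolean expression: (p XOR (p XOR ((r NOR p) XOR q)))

By XOR self-cancellation ((E XOR v) XOR v = E):
= ((r NOR p) XOR q)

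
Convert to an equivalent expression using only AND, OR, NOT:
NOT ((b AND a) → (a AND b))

(b AND a) AND NOT (a AND b)
(Negated implication: NOT(A → B) = A AND NOT B)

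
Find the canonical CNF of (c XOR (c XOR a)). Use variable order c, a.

(c OR a) AND (NOT c OR a)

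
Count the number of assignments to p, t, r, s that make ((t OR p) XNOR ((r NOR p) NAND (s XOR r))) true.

Satisfying assignments: (0,0,0,1), (0,1,0,0), (0,1,1,0), (0,1,1,1), (1,0,0,0), (1,0,0,1), (1,0,1,0), (1,0,1,1), (1,1,0,0), (1,1,0,1), (1,1,1,0), (1,1,1,1)
Count: 12 out of 16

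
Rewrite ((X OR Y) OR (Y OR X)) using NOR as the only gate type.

((((X NOR Y) NOR (X NOR Y)) NOR ((Y NOR X) NOR (Y NOR X))) NOR (((X NOR Y) NOR (X NOR Y)) NOR ((Y NOR X) NOR (Y NOR X))))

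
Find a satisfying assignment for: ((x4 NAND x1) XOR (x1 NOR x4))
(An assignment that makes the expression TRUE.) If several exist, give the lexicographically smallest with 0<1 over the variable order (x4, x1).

x4=0, x1=1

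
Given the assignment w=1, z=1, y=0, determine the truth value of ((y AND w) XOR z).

Substituting: ((0 AND 1) XOR 1)
= 1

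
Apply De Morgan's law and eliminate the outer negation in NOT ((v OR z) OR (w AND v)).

NOT (v OR z) AND NOT (w AND v)
De Morgan's: NOT(OR of terms) = AND of negations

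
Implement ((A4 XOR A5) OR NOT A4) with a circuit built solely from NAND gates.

((((A4 NAND (A4 NAND A5)) NAND (A5 NAND (A4 NAND A5))) NAND ((A4 NAND (A4 NAND A5)) NAND (A5 NAND (A4 NAND A5)))) NAND ((A4 NAND A4) NAND (A4 NAND A4)))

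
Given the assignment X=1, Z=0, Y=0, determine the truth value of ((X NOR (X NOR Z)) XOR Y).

Substituting: ((1 NOR (1 NOR 0)) XOR 0)
= 0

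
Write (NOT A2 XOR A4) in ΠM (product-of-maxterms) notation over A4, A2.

ΠM(1, 2) = (A4 OR NOT A2) AND (NOT A4 OR A2)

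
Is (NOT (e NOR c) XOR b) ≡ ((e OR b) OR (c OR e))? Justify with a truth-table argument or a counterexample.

No. Counterexample: with b=1, c=0, e=1, Expression 1 = 0 but Expression 2 = 1.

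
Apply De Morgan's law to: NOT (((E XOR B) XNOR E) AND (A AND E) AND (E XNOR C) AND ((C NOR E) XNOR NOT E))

NOT ((E XOR B) XNOR E) OR NOT (A AND E) OR NOT (E XNOR C) OR NOT ((C NOR E) XNOR NOT E)
De Morgan's: NOT(AND of terms) = OR of negations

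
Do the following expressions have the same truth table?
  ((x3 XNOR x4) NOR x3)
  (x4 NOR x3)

No. Counterexample: with x3=0, x4=0, Expression 1 = 0 but Expression 2 = 1.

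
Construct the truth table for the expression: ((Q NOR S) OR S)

S | Q | Output
--------------
0 | 0 | 1
0 | 1 | 0
1 | 0 | 1
1 | 1 | 1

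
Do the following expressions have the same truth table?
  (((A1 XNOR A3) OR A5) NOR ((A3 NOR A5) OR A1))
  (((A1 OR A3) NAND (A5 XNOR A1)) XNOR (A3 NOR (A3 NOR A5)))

No. Counterexample: with A1=0, A3=0, A5=1, Expression 1 = 0 but Expression 2 = 1.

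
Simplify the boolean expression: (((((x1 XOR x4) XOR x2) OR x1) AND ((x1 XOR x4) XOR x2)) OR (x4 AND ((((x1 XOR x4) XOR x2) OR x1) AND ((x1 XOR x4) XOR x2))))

By absorption (E OR (E AND v) = E) then absorption (E AND (E OR v) = E):
= ((x1 XOR x4) XOR x2)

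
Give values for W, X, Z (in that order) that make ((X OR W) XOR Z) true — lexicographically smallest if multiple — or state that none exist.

W=0, X=0, Z=1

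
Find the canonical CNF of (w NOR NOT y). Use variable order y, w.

(y OR w) AND (y OR NOT w) AND (NOT y OR NOT w)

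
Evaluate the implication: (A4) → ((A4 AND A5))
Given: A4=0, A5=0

Antecedent (A4) = 0; consequent ((A4 AND A5)) = 0.
0 → 0 = 1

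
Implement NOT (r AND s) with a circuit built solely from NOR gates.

(((r NOR r) NOR (s NOR s)) NOR ((r NOR r) NOR (s NOR s)))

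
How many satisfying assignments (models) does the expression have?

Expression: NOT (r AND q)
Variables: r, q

Satisfying assignments: (0,0), (0,1), (1,0)
Count: 3 out of 4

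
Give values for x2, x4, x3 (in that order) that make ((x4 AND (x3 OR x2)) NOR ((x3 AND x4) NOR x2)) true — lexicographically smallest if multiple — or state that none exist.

x2=1, x4=0, x3=0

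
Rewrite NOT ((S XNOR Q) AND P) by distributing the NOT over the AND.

NOT (S XNOR Q) OR NOT P
De Morgan's: NOT(AND of terms) = OR of negations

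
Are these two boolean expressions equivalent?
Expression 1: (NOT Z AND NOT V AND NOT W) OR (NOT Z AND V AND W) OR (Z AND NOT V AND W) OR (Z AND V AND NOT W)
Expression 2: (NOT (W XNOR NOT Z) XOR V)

Yes, they are equivalent — the two output columns agree on all 8 assignments:
Z | V | W | Expression 1 | Expression 2
---------------------------------------
0 | 0 | 0 | 1 | 1
0 | 0 | 1 | 0 | 0
0 | 1 | 0 | 0 | 0
0 | 1 | 1 | 1 | 1
1 | 0 | 0 | 0 | 0
1 | 0 | 1 | 1 | 1
1 | 1 | 0 | 1 | 1
1 | 1 | 1 | 0 | 0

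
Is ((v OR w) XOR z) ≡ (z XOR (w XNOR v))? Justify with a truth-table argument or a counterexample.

No. Counterexample: with v=0, z=0, w=0, Expression 1 = 0 but Expression 2 = 1.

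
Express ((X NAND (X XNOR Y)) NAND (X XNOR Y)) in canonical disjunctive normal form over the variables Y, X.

(NOT Y AND X) OR (Y AND NOT X) OR (Y AND X)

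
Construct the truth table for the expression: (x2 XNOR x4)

x2 | x4 | Output
----------------
0 | 0 | 1
0 | 1 | 0
1 | 0 | 0
1 | 1 | 1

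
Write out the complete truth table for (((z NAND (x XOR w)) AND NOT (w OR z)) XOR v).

x | v | z | w | Output
----------------------
0 | 0 | 0 | 0 | 1
0 | 0 | 0 | 1 | 0
0 | 0 | 1 | 0 | 0
0 | 0 | 1 | 1 | 0
0 | 1 | 0 | 0 | 0
0 | 1 | 0 | 1 | 1
0 | 1 | 1 | 0 | 1
0 | 1 | 1 | 1 | 1
1 | 0 | 0 | 0 | 1
1 | 0 | 0 | 1 | 0
1 | 0 | 1 | 0 | 0
1 | 0 | 1 | 1 | 0
1 | 1 | 0 | 0 | 0
1 | 1 | 0 | 1 | 1
1 | 1 | 1 | 0 | 1
1 | 1 | 1 | 1 | 1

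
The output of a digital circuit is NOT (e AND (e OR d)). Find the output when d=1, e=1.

Substituting: NOT (1 AND (1 OR 1))
= 0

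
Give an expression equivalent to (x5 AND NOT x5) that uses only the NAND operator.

((x5 NAND (x5 NAND x5)) NAND (x5 NAND (x5 NAND x5)))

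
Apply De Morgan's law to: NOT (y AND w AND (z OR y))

NOT y OR NOT w OR NOT (z OR y)
De Morgan's: NOT(AND of terms) = OR of negations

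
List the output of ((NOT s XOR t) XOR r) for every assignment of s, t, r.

s | t | r | Output
------------------
0 | 0 | 0 | 1
0 | 0 | 1 | 0
0 | 1 | 0 | 0
0 | 1 | 1 | 1
1 | 0 | 0 | 0
1 | 0 | 1 | 1
1 | 1 | 0 | 1
1 | 1 | 1 | 0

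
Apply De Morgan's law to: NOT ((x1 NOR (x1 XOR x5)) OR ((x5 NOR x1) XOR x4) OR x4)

NOT (x1 NOR (x1 XOR x5)) AND NOT ((x5 NOR x1) XOR x4) AND NOT x4
De Morgan's: NOT(OR of terms) = AND of negations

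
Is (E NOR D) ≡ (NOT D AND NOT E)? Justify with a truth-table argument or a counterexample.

Yes, they are equivalent — the two output columns agree on all 4 assignments:
D | E | Expression 1 | Expression 2
-----------------------------------
0 | 0 | 1 | 1
0 | 1 | 0 | 0
1 | 0 | 0 | 0
1 | 1 | 0 | 0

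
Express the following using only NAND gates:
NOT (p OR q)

(((p NAND p) NAND (q NAND q)) NAND ((p NAND p) NAND (q NAND q)))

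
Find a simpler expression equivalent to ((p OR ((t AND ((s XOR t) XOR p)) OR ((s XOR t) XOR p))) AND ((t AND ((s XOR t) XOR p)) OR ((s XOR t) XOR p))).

By absorption (E AND (E OR v) = E) then absorption (E OR (E AND v) = E):
= ((s XOR t) XOR p)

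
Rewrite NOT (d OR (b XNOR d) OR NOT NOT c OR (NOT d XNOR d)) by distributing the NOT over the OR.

NOT d AND NOT (b XNOR d) AND NOT c AND NOT (NOT d XNOR d)
De Morgan's: NOT(OR of terms) = AND of negations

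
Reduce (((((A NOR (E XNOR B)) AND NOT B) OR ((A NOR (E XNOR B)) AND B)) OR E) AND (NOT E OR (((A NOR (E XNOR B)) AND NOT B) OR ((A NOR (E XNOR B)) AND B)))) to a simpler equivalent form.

By distribution ((E OR v) AND (E OR NOT v) = E) then distribution ((E AND v) OR (E AND NOT v) = E):
= (A NOR (E XNOR B))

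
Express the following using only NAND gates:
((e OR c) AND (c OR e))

((((e NAND e) NAND (c NAND c)) NAND ((c NAND c) NAND (e NAND e))) NAND (((e NAND e) NAND (c NAND c)) NAND ((c NAND c) NAND (e NAND e))))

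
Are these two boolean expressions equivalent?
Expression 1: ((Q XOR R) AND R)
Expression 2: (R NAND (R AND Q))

No. Counterexample: with Q=0, R=0, Expression 1 = 0 but Expression 2 = 1.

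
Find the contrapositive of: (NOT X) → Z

Contrapositive: NOT Z → X
Note: A statement and its contrapositive are logically equivalent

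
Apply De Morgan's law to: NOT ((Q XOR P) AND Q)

NOT (Q XOR P) OR NOT Q
De Morgan's: NOT(AND of terms) = OR of negations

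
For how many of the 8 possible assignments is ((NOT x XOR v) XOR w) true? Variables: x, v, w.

Satisfying assignments: (0,0,0), (0,1,1), (1,0,1), (1,1,0)
Count: 4 out of 8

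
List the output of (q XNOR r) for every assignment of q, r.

q | r | Output
--------------
0 | 0 | 1
0 | 1 | 0
1 | 0 | 0
1 | 1 | 1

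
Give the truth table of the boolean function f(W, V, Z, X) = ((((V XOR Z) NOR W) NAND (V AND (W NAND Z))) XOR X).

W | V | Z | X | Output
----------------------
0 | 0 | 0 | 0 | 1
0 | 0 | 0 | 1 | 0
0 | 0 | 1 | 0 | 1
0 | 0 | 1 | 1 | 0
0 | 1 | 0 | 0 | 1
0 | 1 | 0 | 1 | 0
0 | 1 | 1 | 0 | 0
0 | 1 | 1 | 1 | 1
1 | 0 | 0 | 0 | 1
1 | 0 | 0 | 1 | 0
1 | 0 | 1 | 0 | 1
1 | 0 | 1 | 1 | 0
1 | 1 | 0 | 0 | 1
1 | 1 | 0 | 1 | 0
1 | 1 | 1 | 0 | 1
1 | 1 | 1 | 1 | 0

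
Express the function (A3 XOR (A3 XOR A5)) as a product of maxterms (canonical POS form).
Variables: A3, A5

ΠM(0, 2) = (A3 OR A5) AND (NOT A3 OR A5)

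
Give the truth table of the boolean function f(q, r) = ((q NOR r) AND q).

q | r | Output
--------------
0 | 0 | 0
0 | 1 | 0
1 | 0 | 0
1 | 1 | 0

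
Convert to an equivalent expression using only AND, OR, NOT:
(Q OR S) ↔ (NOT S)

((Q OR S) AND (NOT S)) OR (NOT (Q OR S) AND S)
(Biconditional = both true or both false)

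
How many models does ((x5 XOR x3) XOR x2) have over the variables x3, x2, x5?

Satisfying assignments: (0,0,1), (0,1,0), (1,0,0), (1,1,1)
Count: 4 out of 8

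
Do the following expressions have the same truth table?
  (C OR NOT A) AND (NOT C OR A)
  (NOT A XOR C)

Yes, they are equivalent — the two output columns agree on all 4 assignments:
C | A | Expression 1 | Expression 2
-----------------------------------
0 | 0 | 1 | 1
0 | 1 | 0 | 0
1 | 0 | 0 | 0
1 | 1 | 1 | 1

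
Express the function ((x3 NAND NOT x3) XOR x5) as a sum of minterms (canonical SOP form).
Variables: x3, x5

Σm(0, 2) = (NOT x3 AND NOT x5) OR (x3 AND NOT x5)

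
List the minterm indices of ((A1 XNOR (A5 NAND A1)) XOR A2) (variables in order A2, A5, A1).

Σm(1, 4, 6, 7) = (NOT A2 AND NOT A5 AND A1) OR (A2 AND NOT A5 AND NOT A1) OR (A2 AND A5 AND NOT A1) OR (A2 AND A5 AND A1)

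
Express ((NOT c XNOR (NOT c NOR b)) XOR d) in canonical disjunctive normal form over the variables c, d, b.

(NOT c AND d AND NOT b) OR (NOT c AND d AND b) OR (c AND NOT d AND b) OR (c AND d AND NOT b)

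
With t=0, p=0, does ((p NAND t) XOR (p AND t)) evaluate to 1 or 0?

Substituting: ((0 NAND 0) XOR (0 AND 0))
= 1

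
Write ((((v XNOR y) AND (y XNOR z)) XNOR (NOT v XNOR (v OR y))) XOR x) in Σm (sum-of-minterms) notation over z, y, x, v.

Σm(1, 2, 5, 6, 8, 9, 14, 15) = (NOT z AND NOT y AND NOT x AND v) OR (NOT z AND NOT y AND x AND NOT v) OR (NOT z AND y AND NOT x AND v) OR (NOT z AND y AND x AND NOT v) OR (z AND NOT y AND NOT x AND NOT v) OR (z AND NOT y AND NOT x AND v) OR (z AND y AND x AND NOT v) OR (z AND y AND x AND v)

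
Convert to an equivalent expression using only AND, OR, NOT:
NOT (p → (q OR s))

p AND NOT (q OR s)
(Negated implication: NOT(A → B) = A AND NOT B)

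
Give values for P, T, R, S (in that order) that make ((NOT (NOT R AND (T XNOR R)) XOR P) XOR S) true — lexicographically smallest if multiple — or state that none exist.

P=0, T=0, R=0, S=1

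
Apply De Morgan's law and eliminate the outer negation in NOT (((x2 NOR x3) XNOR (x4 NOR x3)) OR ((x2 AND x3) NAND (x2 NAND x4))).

NOT ((x2 NOR x3) XNOR (x4 NOR x3)) AND NOT ((x2 AND x3) NAND (x2 NAND x4))
De Morgan's: NOT(OR of terms) = AND of negations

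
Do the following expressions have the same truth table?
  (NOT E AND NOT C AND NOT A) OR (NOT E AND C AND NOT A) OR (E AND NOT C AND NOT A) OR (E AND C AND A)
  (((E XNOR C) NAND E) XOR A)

Yes, they are equivalent — the two output columns agree on all 8 assignments:
E | C | A | Expression 1 | Expression 2
---------------------------------------
0 | 0 | 0 | 1 | 1
0 | 0 | 1 | 0 | 0
0 | 1 | 0 | 1 | 1
0 | 1 | 1 | 0 | 0
1 | 0 | 0 | 1 | 1
1 | 0 | 1 | 0 | 0
1 | 1 | 0 | 0 | 0
1 | 1 | 1 | 1 | 1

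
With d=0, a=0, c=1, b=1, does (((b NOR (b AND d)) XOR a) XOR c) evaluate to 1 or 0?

Substituting: (((1 NOR (1 AND 0)) XOR 0) XOR 1)
= 1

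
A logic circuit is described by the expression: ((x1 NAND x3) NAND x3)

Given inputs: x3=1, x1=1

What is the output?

Substituting: ((1 NAND 1) NAND 1)
= 1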